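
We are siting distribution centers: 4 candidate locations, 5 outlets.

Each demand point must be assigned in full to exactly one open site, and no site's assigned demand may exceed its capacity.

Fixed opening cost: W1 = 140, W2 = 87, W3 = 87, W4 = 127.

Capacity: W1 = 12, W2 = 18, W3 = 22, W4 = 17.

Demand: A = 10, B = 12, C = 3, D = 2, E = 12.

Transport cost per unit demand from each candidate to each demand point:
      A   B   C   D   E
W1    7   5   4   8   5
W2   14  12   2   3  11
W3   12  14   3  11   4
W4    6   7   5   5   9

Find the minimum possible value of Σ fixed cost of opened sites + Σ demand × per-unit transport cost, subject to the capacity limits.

Open {W3, W4}; cheapest assignment that respects the capacities:
  W3 (cap 22, load 22): A, E — cost 10×12 + 12×4 = 168
  W4 (cap 17, load 17): B, C, D — cost 12×7 + 3×5 + 2×5 = 109
  Shipping 277, fixed 214 → total 491.
  Any other capacity-feasible assignment to {W3, W4} ships for at least 277.
Compare {W2, W3}: its best feasible assignment gives total 498.
Compare {W1, W3, W4}: its best feasible assignment gives total 541.
Every other set of open sites that can feasibly serve all demand totals ≥ 498 even under its best assignment. Minimum: 491.

491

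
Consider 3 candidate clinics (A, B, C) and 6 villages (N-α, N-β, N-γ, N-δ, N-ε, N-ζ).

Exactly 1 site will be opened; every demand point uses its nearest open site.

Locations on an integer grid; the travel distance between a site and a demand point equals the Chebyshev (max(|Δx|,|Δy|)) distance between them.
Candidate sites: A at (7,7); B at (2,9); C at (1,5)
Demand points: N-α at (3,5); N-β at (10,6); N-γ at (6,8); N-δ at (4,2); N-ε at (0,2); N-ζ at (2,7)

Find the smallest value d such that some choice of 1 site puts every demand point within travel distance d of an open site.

7

Open {A}.
  Farthest demand point is N-ε at travel distance 7 (to A); all others are ≤ 7.
With {B} the worst case is 8.
With {C} the worst case is 9.
No size-1 selection achieves below 7.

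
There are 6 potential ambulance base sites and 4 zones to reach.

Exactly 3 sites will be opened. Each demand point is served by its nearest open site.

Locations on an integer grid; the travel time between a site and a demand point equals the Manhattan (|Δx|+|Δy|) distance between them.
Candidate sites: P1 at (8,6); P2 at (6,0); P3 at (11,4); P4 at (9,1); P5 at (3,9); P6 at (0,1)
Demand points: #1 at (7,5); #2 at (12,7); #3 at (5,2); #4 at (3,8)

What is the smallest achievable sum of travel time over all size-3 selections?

Open {P1, P2, P5}.
  #1→P1 2, #2→P1 5, #3→P2 3, #4→P5 1  ⇒ total 11.
Compare {P1, P4, P5}: total 13.
Compare {P2, P3, P5}: total 13.
No size-3 selection does better; minimum is 11.

11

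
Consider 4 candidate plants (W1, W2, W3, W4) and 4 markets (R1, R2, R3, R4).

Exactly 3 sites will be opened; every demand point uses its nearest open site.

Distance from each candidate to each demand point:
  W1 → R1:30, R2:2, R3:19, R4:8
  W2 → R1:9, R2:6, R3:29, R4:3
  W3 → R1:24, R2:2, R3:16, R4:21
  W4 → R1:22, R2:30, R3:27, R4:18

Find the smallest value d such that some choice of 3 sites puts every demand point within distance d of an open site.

Open {W1, W2, W3}.
  Farthest demand point is R3 at distance 16 (to W3); all others are ≤ 16.
With {W2, W3, W4} the worst case is 16.
With {W1, W2, W4} the worst case is 19.
No size-3 selection achieves below 16.

16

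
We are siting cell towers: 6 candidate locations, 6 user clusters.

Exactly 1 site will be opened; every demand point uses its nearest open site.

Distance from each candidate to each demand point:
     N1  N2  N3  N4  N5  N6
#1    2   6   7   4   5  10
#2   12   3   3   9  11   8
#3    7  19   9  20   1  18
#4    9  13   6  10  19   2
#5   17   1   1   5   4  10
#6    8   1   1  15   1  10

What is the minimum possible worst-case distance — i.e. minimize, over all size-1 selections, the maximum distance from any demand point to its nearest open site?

Open {#1}.
  Farthest demand point is N6 at distance 10 (to #1); all others are ≤ 10.
With {#2} the worst case is 12.
With {#6} the worst case is 15.
No size-1 selection achieves below 10.

10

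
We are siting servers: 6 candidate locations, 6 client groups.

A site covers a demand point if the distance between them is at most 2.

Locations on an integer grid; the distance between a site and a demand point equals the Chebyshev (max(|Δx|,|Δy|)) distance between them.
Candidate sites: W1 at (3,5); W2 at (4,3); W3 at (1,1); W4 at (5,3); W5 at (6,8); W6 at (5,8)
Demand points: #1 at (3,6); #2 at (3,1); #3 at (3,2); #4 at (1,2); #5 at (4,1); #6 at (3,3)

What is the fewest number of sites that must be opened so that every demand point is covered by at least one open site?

3

Coverage sets (demand points within 2 of each site):
  W1: {#1, #6}
  W2: {#2, #3, #5, #6}
  W3: {#2, #3, #4, #6}
  W4: {#2, #3, #5, #6}
  W5: {}
  W6: {#1}
No 2 sites suffice: every size-2 union leaves at least one demand point uncovered.
But {W1, W2, W3} covers everything, so the minimum is 3.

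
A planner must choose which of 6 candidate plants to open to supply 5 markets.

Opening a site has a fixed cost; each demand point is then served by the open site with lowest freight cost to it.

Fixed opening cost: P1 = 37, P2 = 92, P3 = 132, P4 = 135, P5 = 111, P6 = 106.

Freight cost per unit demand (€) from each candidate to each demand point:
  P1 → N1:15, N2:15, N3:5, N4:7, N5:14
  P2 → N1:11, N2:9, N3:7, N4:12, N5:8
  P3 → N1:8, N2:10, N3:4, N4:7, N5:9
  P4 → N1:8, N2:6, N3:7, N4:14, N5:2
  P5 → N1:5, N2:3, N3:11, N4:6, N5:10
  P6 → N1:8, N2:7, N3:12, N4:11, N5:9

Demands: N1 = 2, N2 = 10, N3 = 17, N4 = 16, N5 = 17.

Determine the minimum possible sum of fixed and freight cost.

Open {P1, P4}: assign each demand point to its cheapest open site.
  N1→P4 2×8=16, N2→P4 10×6=60, N3→P1 17×5=85, N4→P1 16×7=112, N5→P4 17×2=34
  freight cost 307, fixed 172 → total 479.
Compare {P4, P5}: freight cost 289 + fixed 246 = 535.
Compare {P1, P4, P5}: freight cost 255 + fixed 283 = 538.
Compare {P1, P5}: freight cost 391 + fixed 148 = 539.
All other subsets cost ≥ 535. Minimum total cost: 479.

479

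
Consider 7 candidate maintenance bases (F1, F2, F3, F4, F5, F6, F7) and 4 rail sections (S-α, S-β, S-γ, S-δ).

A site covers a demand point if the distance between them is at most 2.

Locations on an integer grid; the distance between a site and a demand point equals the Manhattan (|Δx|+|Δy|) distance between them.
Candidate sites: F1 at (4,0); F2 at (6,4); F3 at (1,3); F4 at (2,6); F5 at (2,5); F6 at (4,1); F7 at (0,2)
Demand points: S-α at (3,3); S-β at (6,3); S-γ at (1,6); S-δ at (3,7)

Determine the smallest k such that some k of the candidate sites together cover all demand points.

Coverage sets (demand points within 2 of each site):
  F1: {}
  F2: {S-β}
  F3: {S-α}
  F4: {S-γ, S-δ}
  F5: {S-γ}
  F6: {}
  F7: {}
No 2 sites suffice: every size-2 union leaves at least one demand point uncovered.
But {F2, F3, F4} covers everything, so the minimum is 3.

3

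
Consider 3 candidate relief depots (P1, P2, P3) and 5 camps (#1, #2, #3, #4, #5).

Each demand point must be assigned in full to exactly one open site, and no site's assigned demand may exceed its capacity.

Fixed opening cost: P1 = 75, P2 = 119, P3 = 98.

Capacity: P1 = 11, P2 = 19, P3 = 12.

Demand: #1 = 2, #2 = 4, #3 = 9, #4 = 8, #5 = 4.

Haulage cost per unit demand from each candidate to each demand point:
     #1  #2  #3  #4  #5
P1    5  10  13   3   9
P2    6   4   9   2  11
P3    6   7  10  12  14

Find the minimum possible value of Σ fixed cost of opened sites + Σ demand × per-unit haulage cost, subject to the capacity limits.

Open {P1, P2}; cheapest assignment that respects the capacities:
  P1 (cap 11, load 10): #1, #4 — cost 2×5 + 8×3 = 34
  P2 (cap 19, load 17): #2, #3, #5 — cost 4×4 + 9×9 + 4×11 = 141
  Shipping 175, fixed 194 → total 369.
  Any other capacity-feasible assignment to {P1, P2} ships for at least 175.
Compare {P2, P3}: its best feasible assignment gives total 395.
Compare {P1, P2, P3}: its best feasible assignment gives total 460.
Every other set of open sites that can feasibly serve all demand totals ≥ 395 even under its best assignment. Minimum: 369.

369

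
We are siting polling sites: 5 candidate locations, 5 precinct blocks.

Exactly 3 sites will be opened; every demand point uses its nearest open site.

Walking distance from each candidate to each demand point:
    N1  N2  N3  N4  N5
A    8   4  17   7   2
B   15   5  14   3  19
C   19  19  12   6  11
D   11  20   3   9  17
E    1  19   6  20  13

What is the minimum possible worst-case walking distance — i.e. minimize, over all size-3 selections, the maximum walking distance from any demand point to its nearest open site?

6

Open {A, B, E}.
  Farthest demand point is N3 at walking distance 6 (to E); all others are ≤ 6.
With {A, C, E} the worst case is 6.
With {A, D, E} the worst case is 7.
No size-3 selection achieves below 6.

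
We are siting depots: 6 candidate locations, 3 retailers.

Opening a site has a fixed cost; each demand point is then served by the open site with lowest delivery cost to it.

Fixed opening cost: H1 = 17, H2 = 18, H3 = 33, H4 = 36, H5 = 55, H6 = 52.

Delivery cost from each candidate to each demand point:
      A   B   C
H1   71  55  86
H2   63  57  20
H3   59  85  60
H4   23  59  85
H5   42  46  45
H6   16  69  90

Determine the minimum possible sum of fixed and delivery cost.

154

Open {H2, H4}: assign each demand point to its cheapest open site.
  A→H4 23, B→H2 57, C→H2 20
  delivery cost 100, fixed 54 → total 154.
Compare {H2}: delivery cost 140 + fixed 18 = 158.
Compare {H2, H6}: delivery cost 93 + fixed 70 = 163.
Compare {H1, H2, H4}: delivery cost 98 + fixed 71 = 169.
All other subsets cost ≥ 158. Minimum total cost: 154.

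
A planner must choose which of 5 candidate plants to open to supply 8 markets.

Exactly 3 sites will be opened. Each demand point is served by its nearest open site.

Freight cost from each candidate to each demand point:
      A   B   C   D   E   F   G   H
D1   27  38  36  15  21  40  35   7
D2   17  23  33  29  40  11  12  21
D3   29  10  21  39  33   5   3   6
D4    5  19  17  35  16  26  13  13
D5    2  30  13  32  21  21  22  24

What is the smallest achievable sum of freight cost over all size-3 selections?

75

Open {D1, D3, D5}.
  A→D5 2, B→D3 10, C→D5 13, D→D1 15, E→D1 21, F→D3 5, G→D3 3, H→D3 6  ⇒ total 75.
Compare {D1, D3, D4}: total 77.
Compare {D3, D4, D5}: total 87.
No size-3 selection does better; minimum is 75.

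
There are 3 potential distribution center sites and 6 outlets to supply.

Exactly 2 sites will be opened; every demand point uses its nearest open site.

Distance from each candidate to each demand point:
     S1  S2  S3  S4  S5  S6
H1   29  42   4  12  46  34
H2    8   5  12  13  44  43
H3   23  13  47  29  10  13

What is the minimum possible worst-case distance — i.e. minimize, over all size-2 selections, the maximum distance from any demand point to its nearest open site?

Open {H2, H3}.
  Farthest demand point is S4 at distance 13 (to H2); all others are ≤ 13.
With {H1, H3} the worst case is 23.
With {H1, H2} the worst case is 44.
No size-2 selection achieves below 13.

13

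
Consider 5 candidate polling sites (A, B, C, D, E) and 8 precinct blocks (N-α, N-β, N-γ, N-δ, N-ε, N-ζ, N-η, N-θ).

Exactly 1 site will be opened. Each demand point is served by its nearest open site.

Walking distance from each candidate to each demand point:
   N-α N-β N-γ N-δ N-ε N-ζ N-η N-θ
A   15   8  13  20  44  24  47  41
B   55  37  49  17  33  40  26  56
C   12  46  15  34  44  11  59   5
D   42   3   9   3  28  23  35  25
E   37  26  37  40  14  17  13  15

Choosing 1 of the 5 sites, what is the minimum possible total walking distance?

Open {D}.
  N-α→D 42, N-β→D 3, N-γ→D 9, N-δ→D 3, N-ε→D 28, N-ζ→D 23, N-η→D 35, N-θ→D 25  ⇒ total 168.
Compare {E}: total 199.
Compare {A}: total 212.
No size-1 selection does better; minimum is 168.

168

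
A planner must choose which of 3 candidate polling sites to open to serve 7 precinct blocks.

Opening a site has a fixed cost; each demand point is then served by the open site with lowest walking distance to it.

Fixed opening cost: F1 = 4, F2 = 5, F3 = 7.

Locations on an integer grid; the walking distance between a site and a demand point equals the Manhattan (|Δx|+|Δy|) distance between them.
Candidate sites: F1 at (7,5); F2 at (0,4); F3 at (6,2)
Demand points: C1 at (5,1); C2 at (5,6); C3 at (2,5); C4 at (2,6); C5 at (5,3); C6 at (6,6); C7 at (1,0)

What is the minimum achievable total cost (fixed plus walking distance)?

Open {F1, F2}: assign each demand point to its cheapest open site.
  C1→F1 6, C2→F1 3, C3→F2 3, C4→F2 4, C5→F1 4, C6→F1 2, C7→F2 5
  walking distance 27, fixed 9 → total 36.
Compare {F2, F3}: walking distance 25 + fixed 12 = 37.
Compare {F1, F2, F3}: walking distance 21 + fixed 16 = 37.
Compare {F1, F3}: walking distance 27 + fixed 11 = 38.
All other subsets cost ≥ 37. Minimum total cost: 36.

36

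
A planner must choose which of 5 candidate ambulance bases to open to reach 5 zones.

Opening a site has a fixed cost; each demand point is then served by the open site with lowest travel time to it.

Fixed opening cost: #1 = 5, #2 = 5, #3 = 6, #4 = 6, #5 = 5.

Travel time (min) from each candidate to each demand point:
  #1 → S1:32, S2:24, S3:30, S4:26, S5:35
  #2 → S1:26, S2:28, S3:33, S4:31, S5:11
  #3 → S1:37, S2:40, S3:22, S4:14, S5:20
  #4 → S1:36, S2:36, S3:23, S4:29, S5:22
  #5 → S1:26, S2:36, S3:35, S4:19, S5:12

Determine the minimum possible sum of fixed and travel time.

112

Open {#2, #3}: assign each demand point to its cheapest open site.
  S1→#2 26, S2→#2 28, S3→#3 22, S4→#3 14, S5→#2 11
  travel time 101, fixed 11 → total 112.
Compare {#1, #2, #3}: travel time 97 + fixed 16 = 113.
Compare {#1, #3, #5}: travel time 98 + fixed 16 = 114.
Compare {#2, #3, #5}: travel time 101 + fixed 16 = 117.
All other subsets cost ≥ 113. Minimum total cost: 112.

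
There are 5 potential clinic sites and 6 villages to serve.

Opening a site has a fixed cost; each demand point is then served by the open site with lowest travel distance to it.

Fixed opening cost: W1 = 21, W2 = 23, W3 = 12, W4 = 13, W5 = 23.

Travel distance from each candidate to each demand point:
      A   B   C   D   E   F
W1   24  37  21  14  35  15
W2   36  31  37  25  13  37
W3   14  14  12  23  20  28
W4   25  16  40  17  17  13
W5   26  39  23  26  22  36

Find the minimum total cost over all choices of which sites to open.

Open {W3, W4}: assign each demand point to its cheapest open site.
  A→W3 14, B→W3 14, C→W3 12, D→W4 17, E→W4 17, F→W4 13
  travel distance 87, fixed 25 → total 112.
Compare {W1, W3}: travel distance 89 + fixed 33 = 122.
Compare {W3}: travel distance 111 + fixed 12 = 123.
Compare {W1, W3, W4}: travel distance 84 + fixed 46 = 130.
All other subsets cost ≥ 122. Minimum total cost: 112.

112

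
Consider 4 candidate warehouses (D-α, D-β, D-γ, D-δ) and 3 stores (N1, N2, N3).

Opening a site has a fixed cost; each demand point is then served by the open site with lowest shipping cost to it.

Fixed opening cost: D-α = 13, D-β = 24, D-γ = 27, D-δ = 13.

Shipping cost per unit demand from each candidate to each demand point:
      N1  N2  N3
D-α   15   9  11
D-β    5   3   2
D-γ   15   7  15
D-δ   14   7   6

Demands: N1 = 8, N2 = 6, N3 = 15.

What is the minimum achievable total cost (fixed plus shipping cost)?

Open {D-β}: assign each demand point to its cheapest open site.
  N1→D-β 8×5=40, N2→D-β 6×3=18, N3→D-β 15×2=30
  shipping cost 88, fixed 24 → total 112.
Compare {D-α, D-β}: shipping cost 88 + fixed 37 = 125.
Compare {D-β, D-δ}: shipping cost 88 + fixed 37 = 125.
Compare {D-α, D-β, D-δ}: shipping cost 88 + fixed 50 = 138.
All other subsets cost ≥ 125. Minimum total cost: 112.

112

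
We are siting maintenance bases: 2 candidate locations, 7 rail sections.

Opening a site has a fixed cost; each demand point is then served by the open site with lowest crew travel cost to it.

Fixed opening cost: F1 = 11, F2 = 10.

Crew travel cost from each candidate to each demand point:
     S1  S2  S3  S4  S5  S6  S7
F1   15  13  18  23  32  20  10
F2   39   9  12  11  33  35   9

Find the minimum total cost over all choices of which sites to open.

129

Open {F1, F2}: assign each demand point to its cheapest open site.
  S1→F1 15, S2→F2 9, S3→F2 12, S4→F2 11, S5→F1 32, S6→F1 20, S7→F2 9
  crew travel cost 108, fixed 21 → total 129.
Compare {F1}: crew travel cost 131 + fixed 11 = 142.
Compare {F2}: crew travel cost 148 + fixed 10 = 158.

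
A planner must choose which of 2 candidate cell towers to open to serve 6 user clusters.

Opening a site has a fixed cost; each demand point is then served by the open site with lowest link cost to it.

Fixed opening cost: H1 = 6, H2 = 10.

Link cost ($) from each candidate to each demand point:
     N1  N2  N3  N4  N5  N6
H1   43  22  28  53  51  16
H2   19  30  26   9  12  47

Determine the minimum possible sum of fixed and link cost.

120

Open {H1, H2}: assign each demand point to its cheapest open site.
  N1→H2 19, N2→H1 22, N3→H2 26, N4→H2 9, N5→H2 12, N6→H1 16
  link cost 104, fixed 16 → total 120.
Compare {H2}: link cost 143 + fixed 10 = 153.
Compare {H1}: link cost 213 + fixed 6 = 219.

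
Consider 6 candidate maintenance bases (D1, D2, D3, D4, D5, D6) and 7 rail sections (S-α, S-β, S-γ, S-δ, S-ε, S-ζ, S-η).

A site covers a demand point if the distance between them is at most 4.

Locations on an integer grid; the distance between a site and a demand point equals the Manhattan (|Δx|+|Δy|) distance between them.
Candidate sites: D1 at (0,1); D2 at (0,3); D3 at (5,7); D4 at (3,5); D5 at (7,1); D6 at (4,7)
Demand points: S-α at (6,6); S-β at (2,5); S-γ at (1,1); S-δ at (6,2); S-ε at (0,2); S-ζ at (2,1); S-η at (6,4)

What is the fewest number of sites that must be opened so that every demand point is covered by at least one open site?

Coverage sets (demand points within 4 of each site):
  D1: {S-γ, S-ε, S-ζ}
  D2: {S-β, S-γ, S-ε, S-ζ}
  D3: {S-α, S-η}
  D4: {S-α, S-β, S-η}
  D5: {S-δ, S-η}
  D6: {S-α, S-β}
No 2 sites suffice: every size-2 union leaves at least one demand point uncovered.
But {D1, D4, D5} covers everything, so the minimum is 3.

3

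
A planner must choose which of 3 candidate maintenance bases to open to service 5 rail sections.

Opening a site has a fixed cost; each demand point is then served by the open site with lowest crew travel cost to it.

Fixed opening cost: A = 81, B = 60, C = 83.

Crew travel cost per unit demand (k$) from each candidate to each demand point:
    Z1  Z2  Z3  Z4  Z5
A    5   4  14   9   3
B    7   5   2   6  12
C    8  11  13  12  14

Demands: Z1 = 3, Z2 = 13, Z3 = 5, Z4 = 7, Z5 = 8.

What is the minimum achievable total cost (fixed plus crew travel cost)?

Open {A, B}: assign each demand point to its cheapest open site.
  Z1→A 3×5=15, Z2→A 13×4=52, Z3→B 5×2=10, Z4→B 7×6=42, Z5→A 8×3=24
  crew travel cost 143, fixed 141 → total 284.
Compare {B}: crew travel cost 234 + fixed 60 = 294.
Compare {A}: crew travel cost 224 + fixed 81 = 305.
Compare {A, B, C}: crew travel cost 143 + fixed 224 = 367.
All other subsets cost ≥ 294. Minimum total cost: 284.

284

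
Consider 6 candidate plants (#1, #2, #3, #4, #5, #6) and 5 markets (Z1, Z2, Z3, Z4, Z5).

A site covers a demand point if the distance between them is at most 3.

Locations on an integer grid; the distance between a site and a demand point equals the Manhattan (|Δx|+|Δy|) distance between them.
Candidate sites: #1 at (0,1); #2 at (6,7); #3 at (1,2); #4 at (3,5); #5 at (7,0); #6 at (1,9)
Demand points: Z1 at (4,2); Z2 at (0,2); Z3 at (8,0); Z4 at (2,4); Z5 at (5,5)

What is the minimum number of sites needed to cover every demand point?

Coverage sets (demand points within 3 of each site):
  #1: {Z2}
  #2: {Z5}
  #3: {Z1, Z2, Z4}
  #4: {Z4, Z5}
  #5: {Z3}
  #6: {}
No 2 sites suffice: every size-2 union leaves at least one demand point uncovered.
But {#2, #3, #5} covers everything, so the minimum is 3.

3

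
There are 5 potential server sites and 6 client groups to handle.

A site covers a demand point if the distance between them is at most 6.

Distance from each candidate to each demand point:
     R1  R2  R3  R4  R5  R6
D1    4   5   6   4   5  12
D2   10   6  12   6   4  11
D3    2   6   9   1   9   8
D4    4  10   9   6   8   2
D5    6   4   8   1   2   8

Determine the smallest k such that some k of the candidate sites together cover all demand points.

Coverage sets (demand points within 6 of each site):
  D1: {R1, R2, R3, R4, R5}
  D2: {R2, R4, R5}
  D3: {R1, R2, R4}
  D4: {R1, R4, R6}
  D5: {R1, R2, R4, R5}
No single site covers all 6 demand points.
But {D1, D4} covers everything, so the minimum is 2.

2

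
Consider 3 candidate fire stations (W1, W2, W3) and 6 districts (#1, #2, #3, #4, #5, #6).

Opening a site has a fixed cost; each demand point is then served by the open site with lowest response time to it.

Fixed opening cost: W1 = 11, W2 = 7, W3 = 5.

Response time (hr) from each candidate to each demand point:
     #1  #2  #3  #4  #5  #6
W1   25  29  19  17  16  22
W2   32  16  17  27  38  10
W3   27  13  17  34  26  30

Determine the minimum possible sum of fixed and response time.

Open {W1, W2}: assign each demand point to its cheapest open site.
  #1→W1 25, #2→W2 16, #3→W2 17, #4→W1 17, #5→W1 16, #6→W2 10
  response time 101, fixed 18 → total 119.
Compare {W1, W2, W3}: response time 98 + fixed 23 = 121.
Compare {W1, W3}: response time 110 + fixed 16 = 126.
Compare {W2, W3}: response time 120 + fixed 12 = 132.
All other subsets cost ≥ 121. Minimum total cost: 119.

119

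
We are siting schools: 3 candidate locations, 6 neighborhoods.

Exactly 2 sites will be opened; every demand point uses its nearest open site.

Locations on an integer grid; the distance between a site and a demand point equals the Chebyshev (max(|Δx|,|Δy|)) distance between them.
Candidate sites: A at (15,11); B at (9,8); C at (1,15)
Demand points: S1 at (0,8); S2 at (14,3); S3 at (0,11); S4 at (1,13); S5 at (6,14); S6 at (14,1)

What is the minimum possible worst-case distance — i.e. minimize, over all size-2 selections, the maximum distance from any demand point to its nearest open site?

Open {B, C}.
  Farthest demand point is S1 at distance 7 (to C); all others are ≤ 7.
With {A, B} the worst case is 9.
With {A, C} the worst case is 10.
No size-2 selection achieves below 7.

7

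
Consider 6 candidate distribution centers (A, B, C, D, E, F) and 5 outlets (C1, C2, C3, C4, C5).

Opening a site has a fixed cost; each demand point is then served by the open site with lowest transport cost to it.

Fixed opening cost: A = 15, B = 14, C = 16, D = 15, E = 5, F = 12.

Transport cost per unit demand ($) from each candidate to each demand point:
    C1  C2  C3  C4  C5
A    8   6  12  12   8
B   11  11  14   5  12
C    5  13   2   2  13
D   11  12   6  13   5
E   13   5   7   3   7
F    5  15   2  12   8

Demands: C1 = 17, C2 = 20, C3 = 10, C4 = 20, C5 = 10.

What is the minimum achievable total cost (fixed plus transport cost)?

331

Open {C, D, E}: assign each demand point to its cheapest open site.
  C1→C 17×5=85, C2→E 20×5=100, C3→C 10×2=20, C4→C 20×2=40, C5→D 10×5=50
  transport cost 295, fixed 36 → total 331.
Compare {C, E}: transport cost 315 + fixed 21 = 336.
Compare {C, D, E, F}: transport cost 295 + fixed 48 = 343.
Compare {B, C, D, E}: transport cost 295 + fixed 50 = 345.
All other subsets cost ≥ 336. Minimum total cost: 331.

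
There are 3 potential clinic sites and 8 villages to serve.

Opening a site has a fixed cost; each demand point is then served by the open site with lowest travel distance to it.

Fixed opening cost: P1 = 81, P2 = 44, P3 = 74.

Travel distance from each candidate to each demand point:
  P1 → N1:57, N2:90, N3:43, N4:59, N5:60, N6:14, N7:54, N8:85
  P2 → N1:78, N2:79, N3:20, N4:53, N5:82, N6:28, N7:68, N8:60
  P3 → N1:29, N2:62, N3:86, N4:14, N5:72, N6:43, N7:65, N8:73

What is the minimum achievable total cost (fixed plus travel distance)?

Open {P2, P3}: assign each demand point to its cheapest open site.
  N1→P3 29, N2→P3 62, N3→P2 20, N4→P3 14, N5→P3 72, N6→P2 28, N7→P3 65, N8→P2 60
  travel distance 350, fixed 118 → total 468.
Compare {P1, P3}: travel distance 349 + fixed 155 = 504.
Compare {P2}: travel distance 468 + fixed 44 = 512.
Compare {P1, P2, P3}: travel distance 313 + fixed 199 = 512.
All other subsets cost ≥ 504. Minimum total cost: 468.

468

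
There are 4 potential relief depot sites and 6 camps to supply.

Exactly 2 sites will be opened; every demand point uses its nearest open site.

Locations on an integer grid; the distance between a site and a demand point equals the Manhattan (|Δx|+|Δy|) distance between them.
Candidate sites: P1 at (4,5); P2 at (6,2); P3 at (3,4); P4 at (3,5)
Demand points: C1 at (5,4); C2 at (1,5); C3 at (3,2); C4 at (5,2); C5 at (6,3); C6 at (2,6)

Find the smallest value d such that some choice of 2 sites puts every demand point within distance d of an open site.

Open {P1, P2}.
  Farthest demand point is C2 at distance 3 (to P1); all others are ≤ 3.
With {P2, P3} the worst case is 3.
With {P2, P4} the worst case is 3.
No size-2 selection achieves below 3.

3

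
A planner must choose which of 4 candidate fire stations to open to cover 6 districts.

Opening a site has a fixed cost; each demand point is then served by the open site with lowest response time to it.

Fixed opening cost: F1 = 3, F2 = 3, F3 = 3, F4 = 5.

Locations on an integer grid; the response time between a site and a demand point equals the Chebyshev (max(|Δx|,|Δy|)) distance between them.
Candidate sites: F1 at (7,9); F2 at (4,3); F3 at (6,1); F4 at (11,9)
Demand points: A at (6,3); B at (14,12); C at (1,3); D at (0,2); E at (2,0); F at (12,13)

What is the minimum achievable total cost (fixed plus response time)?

27

Open {F2, F4}: assign each demand point to its cheapest open site.
  A→F2 2, B→F4 3, C→F2 3, D→F2 4, E→F2 3, F→F4 4
  response time 19, fixed 8 → total 27.
Compare {F1, F2}: response time 24 + fixed 6 = 30.
Compare {F1, F2, F4}: response time 19 + fixed 11 = 30.
Compare {F2, F3, F4}: response time 19 + fixed 11 = 30.
All other subsets cost ≥ 30. Minimum total cost: 27.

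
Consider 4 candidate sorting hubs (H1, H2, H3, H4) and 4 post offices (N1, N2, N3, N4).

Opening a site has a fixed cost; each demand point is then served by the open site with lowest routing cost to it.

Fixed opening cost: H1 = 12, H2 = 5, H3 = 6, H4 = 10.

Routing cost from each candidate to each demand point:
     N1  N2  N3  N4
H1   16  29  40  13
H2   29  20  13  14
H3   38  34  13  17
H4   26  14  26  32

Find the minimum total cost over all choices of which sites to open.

79

Open {H1, H2}: assign each demand point to its cheapest open site.
  N1→H1 16, N2→H2 20, N3→H2 13, N4→H1 13
  routing cost 62, fixed 17 → total 79.
Compare {H2}: routing cost 76 + fixed 5 = 81.
Compare {H2, H4}: routing cost 67 + fixed 15 = 82.
Compare {H1, H2, H4}: routing cost 56 + fixed 27 = 83.
All other subsets cost ≥ 81. Minimum total cost: 79.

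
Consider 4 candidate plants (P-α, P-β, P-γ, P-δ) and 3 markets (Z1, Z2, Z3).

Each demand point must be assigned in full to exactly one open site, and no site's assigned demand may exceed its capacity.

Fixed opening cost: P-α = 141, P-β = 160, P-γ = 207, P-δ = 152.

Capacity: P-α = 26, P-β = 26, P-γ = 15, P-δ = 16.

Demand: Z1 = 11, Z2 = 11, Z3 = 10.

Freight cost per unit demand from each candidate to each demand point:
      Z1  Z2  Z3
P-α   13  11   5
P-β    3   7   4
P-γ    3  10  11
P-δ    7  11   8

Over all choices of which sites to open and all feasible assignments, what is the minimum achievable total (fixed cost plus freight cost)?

461

Open {P-α, P-β}; cheapest assignment that respects the capacities:
  P-α (cap 26, load 10): Z3 — cost 10×5 = 50
  P-β (cap 26, load 22): Z1, Z2 — cost 11×3 + 11×7 = 110
  Shipping 160, fixed 301 → total 461.
  Any other capacity-feasible assignment to {P-α, P-β} ships for at least 160.
Compare {P-β, P-δ}: its best feasible assignment gives total 502.
Compare {P-β, P-γ}: its best feasible assignment gives total 517.
Every other set of open sites that can feasibly serve all demand totals ≥ 502 even under its best assignment. Minimum: 461.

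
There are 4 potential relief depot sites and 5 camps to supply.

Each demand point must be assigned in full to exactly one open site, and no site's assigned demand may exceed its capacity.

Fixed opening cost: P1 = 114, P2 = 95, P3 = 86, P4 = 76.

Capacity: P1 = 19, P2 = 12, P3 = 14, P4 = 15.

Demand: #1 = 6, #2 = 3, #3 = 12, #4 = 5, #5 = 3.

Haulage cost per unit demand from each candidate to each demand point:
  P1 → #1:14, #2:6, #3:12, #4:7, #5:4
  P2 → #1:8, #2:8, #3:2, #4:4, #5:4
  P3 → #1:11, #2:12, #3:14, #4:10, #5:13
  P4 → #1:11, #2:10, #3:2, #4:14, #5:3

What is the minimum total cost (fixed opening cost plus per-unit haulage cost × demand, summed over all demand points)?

347

Open {P3, P4}; cheapest assignment that respects the capacities:
  P3 (cap 14, load 14): #1, #2, #4 — cost 6×11 + 3×12 + 5×10 = 152
  P4 (cap 15, load 15): #3, #5 — cost 12×2 + 3×3 = 33
  Shipping 185, fixed 162 → total 347.
  Any other capacity-feasible assignment to {P3, P4} ships for at least 185.
Compare {P1, P4}: its best feasible assignment gives total 360.
Compare {P1, P2}: its best feasible assignment gives total 382.
Every other set of open sites that can feasibly serve all demand totals ≥ 360 even under its best assignment. Minimum: 347.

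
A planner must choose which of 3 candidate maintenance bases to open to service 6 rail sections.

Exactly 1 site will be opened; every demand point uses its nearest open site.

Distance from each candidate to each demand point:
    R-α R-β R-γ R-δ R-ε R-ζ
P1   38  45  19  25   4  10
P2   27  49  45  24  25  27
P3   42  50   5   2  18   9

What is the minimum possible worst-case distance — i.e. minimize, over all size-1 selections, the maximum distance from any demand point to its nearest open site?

45

Open {P1}.
  Farthest demand point is R-β at distance 45 (to P1); all others are ≤ 45.
With {P2} the worst case is 49.
With {P3} the worst case is 50.
No size-1 selection achieves below 45.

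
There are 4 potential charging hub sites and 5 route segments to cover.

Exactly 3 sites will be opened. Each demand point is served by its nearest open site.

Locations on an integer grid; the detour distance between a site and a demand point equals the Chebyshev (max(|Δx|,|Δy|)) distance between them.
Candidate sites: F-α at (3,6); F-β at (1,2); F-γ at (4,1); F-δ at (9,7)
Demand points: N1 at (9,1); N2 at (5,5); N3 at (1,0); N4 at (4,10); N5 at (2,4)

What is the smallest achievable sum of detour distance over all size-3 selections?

15

Open {F-α, F-β, F-γ}.
  N1→F-γ 5, N2→F-α 2, N3→F-β 2, N4→F-α 4, N5→F-α 2  ⇒ total 15.
Compare {F-α, F-β, F-δ}: total 16.
Compare {F-α, F-γ, F-δ}: total 16.
No size-3 selection does better; minimum is 15.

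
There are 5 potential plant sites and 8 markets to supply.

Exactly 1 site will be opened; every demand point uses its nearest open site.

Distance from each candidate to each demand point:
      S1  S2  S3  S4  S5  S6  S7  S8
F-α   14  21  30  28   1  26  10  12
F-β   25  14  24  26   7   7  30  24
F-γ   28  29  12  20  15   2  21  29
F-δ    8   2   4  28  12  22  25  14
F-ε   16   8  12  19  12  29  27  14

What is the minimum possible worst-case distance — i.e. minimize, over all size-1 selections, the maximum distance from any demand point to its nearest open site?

Open {F-δ}.
  Farthest demand point is S4 at distance 28 (to F-δ); all others are ≤ 28.
With {F-γ} the worst case is 29.
With {F-ε} the worst case is 29.
No size-1 selection achieves below 28.

28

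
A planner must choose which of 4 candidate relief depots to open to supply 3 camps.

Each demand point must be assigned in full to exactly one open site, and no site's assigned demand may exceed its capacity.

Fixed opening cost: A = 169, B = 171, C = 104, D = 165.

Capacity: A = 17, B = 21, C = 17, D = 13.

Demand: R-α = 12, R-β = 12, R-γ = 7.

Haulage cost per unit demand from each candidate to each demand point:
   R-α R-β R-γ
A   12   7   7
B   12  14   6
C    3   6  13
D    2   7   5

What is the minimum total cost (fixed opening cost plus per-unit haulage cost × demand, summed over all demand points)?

Open {B, C}; cheapest assignment that respects the capacities:
  B (cap 21, load 19): R-β, R-γ — cost 12×14 + 7×6 = 210
  C (cap 17, load 12): R-α — cost 12×3 = 36
  Shipping 246, fixed 275 → total 521.
  Any other capacity-feasible assignment to {B, C} ships for at least 246.
Compare {B, D}: its best feasible assignment gives total 570.
Compare {B, C, D}: its best feasible assignment gives total 578.
Every other set of open sites that can feasibly serve all demand totals ≥ 570 even under its best assignment. Minimum: 521.

521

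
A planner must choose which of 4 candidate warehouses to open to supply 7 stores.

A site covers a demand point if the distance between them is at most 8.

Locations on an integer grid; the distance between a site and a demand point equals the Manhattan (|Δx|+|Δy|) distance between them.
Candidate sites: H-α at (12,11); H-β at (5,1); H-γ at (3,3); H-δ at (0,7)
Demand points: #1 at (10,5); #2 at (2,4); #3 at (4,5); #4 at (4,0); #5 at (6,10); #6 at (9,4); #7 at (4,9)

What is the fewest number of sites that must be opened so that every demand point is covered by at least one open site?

2

Coverage sets (demand points within 8 of each site):
  H-α: {#1, #5}
  H-β: {#2, #3, #4, #6}
  H-γ: {#2, #3, #4, #6, #7}
  H-δ: {#2, #3, #7}
No single site covers all 7 demand points.
But {H-α, H-γ} covers everything, so the minimum is 2.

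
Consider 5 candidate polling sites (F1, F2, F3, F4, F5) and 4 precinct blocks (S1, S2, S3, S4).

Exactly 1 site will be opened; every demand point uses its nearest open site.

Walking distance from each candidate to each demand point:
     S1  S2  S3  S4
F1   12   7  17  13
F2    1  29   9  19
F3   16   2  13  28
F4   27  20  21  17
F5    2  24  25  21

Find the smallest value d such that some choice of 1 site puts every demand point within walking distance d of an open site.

17

Open {F1}.
  Farthest demand point is S3 at walking distance 17 (to F1); all others are ≤ 17.
With {F5} the worst case is 25.
With {F4} the worst case is 27.
No size-1 selection achieves below 17.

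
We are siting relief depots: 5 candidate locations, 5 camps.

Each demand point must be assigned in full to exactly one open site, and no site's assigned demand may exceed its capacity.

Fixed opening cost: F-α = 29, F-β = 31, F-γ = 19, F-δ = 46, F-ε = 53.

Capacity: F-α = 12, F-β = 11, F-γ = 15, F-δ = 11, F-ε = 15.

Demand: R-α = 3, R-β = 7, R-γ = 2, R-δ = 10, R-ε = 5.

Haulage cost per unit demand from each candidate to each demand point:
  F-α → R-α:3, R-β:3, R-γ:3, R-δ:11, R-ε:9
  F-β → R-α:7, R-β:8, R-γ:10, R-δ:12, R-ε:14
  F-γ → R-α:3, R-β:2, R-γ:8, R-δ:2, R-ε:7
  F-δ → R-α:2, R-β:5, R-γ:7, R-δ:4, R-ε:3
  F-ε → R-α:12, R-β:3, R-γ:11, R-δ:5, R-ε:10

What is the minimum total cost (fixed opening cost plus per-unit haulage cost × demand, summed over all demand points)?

139

Open {F-α, F-γ}; cheapest assignment that respects the capacities:
  F-α (cap 12, load 12): R-α, R-β, R-γ — cost 3×3 + 7×3 + 2×3 = 36
  F-γ (cap 15, load 15): R-δ, R-ε — cost 10×2 + 5×7 = 55
  Shipping 91, fixed 48 → total 139.
  Any other capacity-feasible assignment to {F-α, F-γ} ships for at least 91.
Compare {F-α, F-γ, F-δ}: its best feasible assignment gives total 162.
Compare {F-α, F-β, F-γ}: its best feasible assignment gives total 170.
Every other set of open sites that can feasibly serve all demand totals ≥ 162 even under its best assignment. Minimum: 139.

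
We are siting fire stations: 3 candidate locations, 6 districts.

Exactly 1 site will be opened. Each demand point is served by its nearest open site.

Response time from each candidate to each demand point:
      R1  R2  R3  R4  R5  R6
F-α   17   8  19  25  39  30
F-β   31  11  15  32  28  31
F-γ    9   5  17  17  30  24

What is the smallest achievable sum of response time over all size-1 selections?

102

Open {F-γ}.
  R1→F-γ 9, R2→F-γ 5, R3→F-γ 17, R4→F-γ 17, R5→F-γ 30, R6→F-γ 24  ⇒ total 102.
Compare {F-α}: total 138.
Compare {F-β}: total 148.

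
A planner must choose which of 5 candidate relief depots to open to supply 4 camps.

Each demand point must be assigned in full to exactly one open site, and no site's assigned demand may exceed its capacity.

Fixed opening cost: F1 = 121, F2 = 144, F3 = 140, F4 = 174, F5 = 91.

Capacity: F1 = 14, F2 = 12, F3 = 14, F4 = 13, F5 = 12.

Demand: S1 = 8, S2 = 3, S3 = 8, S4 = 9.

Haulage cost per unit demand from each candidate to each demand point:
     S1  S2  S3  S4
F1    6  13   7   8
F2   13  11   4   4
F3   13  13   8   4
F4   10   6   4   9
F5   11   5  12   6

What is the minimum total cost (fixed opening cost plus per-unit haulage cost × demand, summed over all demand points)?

Open {F1, F2, F5}; cheapest assignment that respects the capacities:
  F1 (cap 14, load 8): S1 — cost 8×6 = 48
  F2 (cap 12, load 8): S3 — cost 8×4 = 32
  F5 (cap 12, load 12): S2, S4 — cost 3×5 + 9×6 = 69
  Shipping 149, fixed 356 → total 505.
  Any other capacity-feasible assignment to {F1, F2, F5} ships for at least 149.
Compare {F1, F3, F5}: its best feasible assignment gives total 533.
Compare {F1, F4, F5}: its best feasible assignment gives total 535.
Every other set of open sites that can feasibly serve all demand totals ≥ 533 even under its best assignment. Minimum: 505.

505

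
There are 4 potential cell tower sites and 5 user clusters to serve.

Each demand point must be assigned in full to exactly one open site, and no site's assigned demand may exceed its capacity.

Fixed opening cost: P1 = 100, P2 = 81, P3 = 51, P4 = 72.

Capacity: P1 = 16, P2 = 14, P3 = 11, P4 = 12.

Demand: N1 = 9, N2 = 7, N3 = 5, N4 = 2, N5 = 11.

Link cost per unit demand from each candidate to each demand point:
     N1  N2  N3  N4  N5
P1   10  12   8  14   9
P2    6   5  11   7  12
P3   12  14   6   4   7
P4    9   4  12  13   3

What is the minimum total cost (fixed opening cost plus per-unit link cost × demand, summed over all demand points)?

Open {P2, P3, P4}; cheapest assignment that respects the capacities:
  P2 (cap 14, load 11): N1, N4 — cost 9×6 + 2×7 = 68
  P3 (cap 11, load 11): N5 — cost 11×7 = 77
  P4 (cap 12, load 12): N2, N3 — cost 7×4 + 5×12 = 88
  Shipping 233, fixed 204 → total 437.
  Any other capacity-feasible assignment to {P2, P3, P4} ships for at least 233.
Compare {P1, P2, P4}: its best feasible assignment gives total 465.
Compare {P1, P3, P4}: its best feasible assignment gives total 468.
Every other set of open sites that can feasibly serve all demand totals ≥ 465 even under its best assignment. Minimum: 437.

437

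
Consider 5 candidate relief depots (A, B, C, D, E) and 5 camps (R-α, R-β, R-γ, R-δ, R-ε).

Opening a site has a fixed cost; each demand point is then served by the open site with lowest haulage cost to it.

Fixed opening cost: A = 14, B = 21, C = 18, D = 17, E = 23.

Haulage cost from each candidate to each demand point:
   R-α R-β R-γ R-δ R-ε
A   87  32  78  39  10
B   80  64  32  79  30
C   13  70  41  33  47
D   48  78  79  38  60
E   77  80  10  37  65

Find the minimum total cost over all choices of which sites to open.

153

Open {A, C, E}: assign each demand point to its cheapest open site.
  R-α→C 13, R-β→A 32, R-γ→E 10, R-δ→C 33, R-ε→A 10
  haulage cost 98, fixed 55 → total 153.
Compare {A, C}: haulage cost 129 + fixed 32 = 161.
Compare {A, C, D, E}: haulage cost 98 + fixed 72 = 170.
Compare {A, B, C}: haulage cost 120 + fixed 53 = 173.
All other subsets cost ≥ 161. Minimum total cost: 153.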